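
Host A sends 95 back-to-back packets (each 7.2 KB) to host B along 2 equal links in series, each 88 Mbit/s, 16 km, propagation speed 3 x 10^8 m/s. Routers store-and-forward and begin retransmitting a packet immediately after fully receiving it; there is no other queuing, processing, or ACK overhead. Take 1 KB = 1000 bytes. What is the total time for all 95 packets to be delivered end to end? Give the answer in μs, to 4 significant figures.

Per-hop transmission t_tx = L/R = 57600/88000000 = 654.545 μs.
Per-hop propagation t_prop = 16000/300000000 = 53.3333 μs.
Pipeline fill: first packet needs 2·t_tx to clear all hops; remaining 94 packets each add one t_tx.
Total = (2+95-1)·t_tx + 2·t_prop = 96·654.545 + 2·53.3333 = 62940 μs.

62940 μs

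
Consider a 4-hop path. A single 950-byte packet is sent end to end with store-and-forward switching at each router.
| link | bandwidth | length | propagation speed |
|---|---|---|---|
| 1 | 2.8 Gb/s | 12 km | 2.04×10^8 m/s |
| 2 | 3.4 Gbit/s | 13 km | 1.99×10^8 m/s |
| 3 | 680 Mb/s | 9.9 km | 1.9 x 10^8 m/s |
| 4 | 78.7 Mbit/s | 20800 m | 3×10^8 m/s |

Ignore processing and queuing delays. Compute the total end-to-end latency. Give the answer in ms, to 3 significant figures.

0.358 ms

L = 950 × 8 = 7600 bits.
Transmission delays (L/R per hop): 0.00271429, 0.00223529, 0.0111765, 0.0965693 ms; sum = 0.112695 ms.
Propagation delays (d/s per hop): 0.0588235, 0.0653266, 0.0521053, 0.0693333 ms; sum = 0.245589 ms.
End-to-end = 0.358 ms.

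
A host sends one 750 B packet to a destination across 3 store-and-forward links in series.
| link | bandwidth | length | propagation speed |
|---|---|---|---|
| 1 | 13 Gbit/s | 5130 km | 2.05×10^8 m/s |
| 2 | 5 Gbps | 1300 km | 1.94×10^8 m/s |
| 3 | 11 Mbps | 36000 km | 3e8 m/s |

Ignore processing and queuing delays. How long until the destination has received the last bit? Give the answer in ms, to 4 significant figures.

152.3 ms

L = 750 × 8 = 6000 bits.
Transmission delays (L/R per hop): 0.000461538, 0.0012, 0.545455 ms; sum = 0.547116 ms.
Propagation delays (d/s per hop): 25.0244, 6.70103, 120 ms; sum = 151.725 ms.
End-to-end = 152.3 ms.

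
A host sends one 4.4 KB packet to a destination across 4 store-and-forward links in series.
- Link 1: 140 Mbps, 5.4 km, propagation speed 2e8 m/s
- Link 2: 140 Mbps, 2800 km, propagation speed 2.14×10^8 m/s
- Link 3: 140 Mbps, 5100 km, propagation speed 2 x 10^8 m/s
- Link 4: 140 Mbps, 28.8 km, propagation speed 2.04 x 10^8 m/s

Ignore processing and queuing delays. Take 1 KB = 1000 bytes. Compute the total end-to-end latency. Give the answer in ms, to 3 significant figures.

L = 35200 bits.
Transmission delay per hop = L/R = 35200/140000000 = 0.251429 ms; 4 hops → 1.00571 ms.
Propagation delays (d/s per hop): 0.027, 13.0841, 25.5, 0.141176 ms; sum = 38.7523 ms.
End-to-end = 39.8 ms.

39.8 ms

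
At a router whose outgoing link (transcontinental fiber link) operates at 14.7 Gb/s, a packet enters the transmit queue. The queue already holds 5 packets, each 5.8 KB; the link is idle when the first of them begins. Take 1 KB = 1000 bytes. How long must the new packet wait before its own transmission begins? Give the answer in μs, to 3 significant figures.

15.8 μs

Each queued packet: L/R = 46400/14700000000 = 3.15646 μs.
5 queued → 15.7823 μs.
Queuing delay = 15.8 μs.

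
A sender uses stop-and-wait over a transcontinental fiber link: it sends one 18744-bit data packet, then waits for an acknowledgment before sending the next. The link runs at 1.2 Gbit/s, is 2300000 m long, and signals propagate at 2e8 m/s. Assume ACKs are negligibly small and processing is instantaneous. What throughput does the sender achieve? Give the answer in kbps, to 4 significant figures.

814.4 kbps

t_tx = L/R = 18744/1200000000 = 1.562e-05 s.
t_prop = 2300000/200000000 = 0.0115 s; RTT = 0.023 s.
Cycle = t_tx + RTT = 0.0230156 s.
Throughput = L / cycle = 18744 / 0.0230156 = 814.4 kbps.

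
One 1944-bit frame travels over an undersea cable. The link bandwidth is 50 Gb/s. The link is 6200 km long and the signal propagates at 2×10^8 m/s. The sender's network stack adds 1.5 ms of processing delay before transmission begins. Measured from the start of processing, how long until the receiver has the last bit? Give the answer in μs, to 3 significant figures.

32500 μs

Transmission delay = L/R = 1944 / 50000000000 = 0.03888 μs.
Propagation delay = d/s = 6200000 m / 200000000 m/s = 31000 μs.
Plus processing delay 1.5 ms = 1500 μs.
Total = 32500 μs.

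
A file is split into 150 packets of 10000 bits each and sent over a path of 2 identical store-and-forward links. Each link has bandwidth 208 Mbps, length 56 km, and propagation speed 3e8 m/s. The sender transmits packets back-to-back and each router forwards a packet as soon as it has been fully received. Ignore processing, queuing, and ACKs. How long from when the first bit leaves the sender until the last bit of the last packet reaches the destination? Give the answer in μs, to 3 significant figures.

Per-hop transmission t_tx = L/R = 10000/208000000 = 48.0769 μs.
Per-hop propagation t_prop = 56000/300000000 = 186.667 μs.
Pipeline fill: first packet needs 2·t_tx to clear all hops; remaining 149 packets each add one t_tx.
Total = (2+150-1)·t_tx + 2·t_prop = 151·48.0769 + 2·186.667 = 7630 μs.

7630 μs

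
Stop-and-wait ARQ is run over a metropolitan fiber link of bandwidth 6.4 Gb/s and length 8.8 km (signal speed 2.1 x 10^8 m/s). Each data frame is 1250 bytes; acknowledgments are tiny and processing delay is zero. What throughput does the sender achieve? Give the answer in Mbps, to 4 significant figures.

117.1 Mbps

t_tx = L/R = 10000/6400000000 = 1.5625e-06 s.
t_prop = 8800/210000000 = 4.19048e-05 s; RTT = 8.38095e-05 s.
Cycle = t_tx + RTT = 8.5372e-05 s.
Throughput = L / cycle = 10000 / 8.5372e-05 = 117.1 Mbps.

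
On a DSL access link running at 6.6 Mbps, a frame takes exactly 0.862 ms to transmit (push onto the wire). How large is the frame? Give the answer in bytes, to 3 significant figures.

L = R × t_tx = 6600000 b/s × 0.000862 s = 5689.2 bits.
In bytes: 5689.2 / 8 = 711 bytes.

711 bytes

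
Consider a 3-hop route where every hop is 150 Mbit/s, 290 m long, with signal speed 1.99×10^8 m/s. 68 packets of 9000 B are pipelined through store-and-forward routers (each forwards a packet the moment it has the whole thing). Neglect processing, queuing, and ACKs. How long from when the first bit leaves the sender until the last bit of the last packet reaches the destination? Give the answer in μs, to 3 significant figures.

Per-hop transmission t_tx = L/R = 72000/150000000 = 480 μs.
Per-hop propagation t_prop = 290/199000000 = 1.45729 μs.
Pipeline fill: first packet needs 3·t_tx to clear all hops; remaining 67 packets each add one t_tx.
Total = (3+68-1)·t_tx + 3·t_prop = 70·480 + 3·1.45729 = 33600 μs.

33600 μs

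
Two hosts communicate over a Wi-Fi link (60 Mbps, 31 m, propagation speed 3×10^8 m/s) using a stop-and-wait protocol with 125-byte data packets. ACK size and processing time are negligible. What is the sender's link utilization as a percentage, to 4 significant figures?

t_tx = L/R = 1000/60000000 = 1.66667e-05 s.
t_prop = 31/300000000 = 1.03333e-07 s; RTT = 2.06667e-07 s.
Cycle = t_tx + RTT = 1.68733e-05 s.
Utilization = t_tx / cycle = 1.66667e-05/1.68733e-05 = 98.78 %.

98.78 %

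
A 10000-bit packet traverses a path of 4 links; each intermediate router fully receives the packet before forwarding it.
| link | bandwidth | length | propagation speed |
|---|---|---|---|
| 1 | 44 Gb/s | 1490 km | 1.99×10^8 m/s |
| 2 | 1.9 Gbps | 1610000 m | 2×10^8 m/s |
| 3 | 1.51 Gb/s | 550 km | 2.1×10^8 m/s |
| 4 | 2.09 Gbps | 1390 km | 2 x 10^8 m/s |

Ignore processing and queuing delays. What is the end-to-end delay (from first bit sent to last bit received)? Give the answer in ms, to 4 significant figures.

Transmission delays (L/R per hop): 0.000227273, 0.00526316, 0.00662252, 0.00478469 ms; sum = 0.0168976 ms.
Propagation delays (d/s per hop): 7.48744, 8.05, 2.61905, 6.95 ms; sum = 25.1065 ms.
End-to-end = 25.12 ms.

25.12 ms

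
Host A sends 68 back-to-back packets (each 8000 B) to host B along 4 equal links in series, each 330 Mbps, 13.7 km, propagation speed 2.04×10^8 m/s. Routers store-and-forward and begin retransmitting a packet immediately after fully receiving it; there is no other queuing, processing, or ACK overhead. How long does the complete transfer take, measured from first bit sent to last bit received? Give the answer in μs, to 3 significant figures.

Per-hop transmission t_tx = L/R = 64000/330000000 = 193.939 μs.
Per-hop propagation t_prop = 13700/204000000 = 67.1569 μs.
Pipeline fill: first packet needs 4·t_tx to clear all hops; remaining 67 packets each add one t_tx.
Total = (4+68-1)·t_tx + 4·t_prop = 71·193.939 + 4·67.1569 = 14000 μs.

14000 μs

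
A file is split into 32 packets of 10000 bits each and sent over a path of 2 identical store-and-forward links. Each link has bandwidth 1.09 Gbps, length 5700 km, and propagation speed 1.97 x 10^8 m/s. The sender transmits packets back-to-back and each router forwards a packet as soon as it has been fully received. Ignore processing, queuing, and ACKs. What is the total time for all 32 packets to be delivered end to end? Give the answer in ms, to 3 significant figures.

58.2 ms

Per-hop transmission t_tx = L/R = 10000/1090000000 = 0.00917431 ms.
Per-hop propagation t_prop = 5700000/197000000 = 28.934 ms.
Pipeline fill: first packet needs 2·t_tx to clear all hops; remaining 31 packets each add one t_tx.
Total = (2+32-1)·t_tx + 2·t_prop = 33·0.00917431 + 2·28.934 = 58.2 ms.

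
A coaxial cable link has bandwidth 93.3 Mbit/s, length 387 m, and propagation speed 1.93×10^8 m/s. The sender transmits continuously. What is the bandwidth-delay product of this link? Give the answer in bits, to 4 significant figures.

Propagation delay = 387 / 193000000 = 2.00518e-06 s.
BDP = R × t_prop = 93300000 × 2.00518e-06 = 187.083 bits.

187.1 bits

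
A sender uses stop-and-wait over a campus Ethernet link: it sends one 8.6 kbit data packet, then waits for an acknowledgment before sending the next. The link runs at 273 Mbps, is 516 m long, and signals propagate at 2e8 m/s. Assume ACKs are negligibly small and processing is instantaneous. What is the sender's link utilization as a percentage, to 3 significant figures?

t_tx = L/R = 8600/273000000 = 3.15018e-05 s.
t_prop = 516/200000000 = 2.58e-06 s; RTT = 5.16e-06 s.
Cycle = t_tx + RTT = 3.66618e-05 s.
Utilization = t_tx / cycle = 3.15018e-05/3.66618e-05 = 85.9 %.

85.9 %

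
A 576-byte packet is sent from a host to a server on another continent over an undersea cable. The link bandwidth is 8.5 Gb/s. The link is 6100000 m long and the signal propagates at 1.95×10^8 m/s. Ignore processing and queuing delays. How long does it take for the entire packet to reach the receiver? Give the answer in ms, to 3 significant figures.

L = 576 × 8 = 4608 bits.
Transmission delay = L/R = 4608 / 8500000000 = 0.000542118 ms.
Propagation delay = d/s = 6100000 m / 195000000 m/s = 31.2821 ms.
Total = 31.3 ms.

31.3 ms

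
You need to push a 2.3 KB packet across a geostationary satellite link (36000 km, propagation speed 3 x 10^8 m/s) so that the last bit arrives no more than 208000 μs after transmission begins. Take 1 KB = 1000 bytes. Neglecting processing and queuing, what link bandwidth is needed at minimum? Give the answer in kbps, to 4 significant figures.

209.1 kbps

L = 18400 bits.
Propagation delay = 36000000 / 300000000 = 120000 μs.
Transmission budget = 208000 − 120000 = 88000 μs.
R ≥ L / t_tx = 18400 bits / 0.088 s = 209.1 kbps.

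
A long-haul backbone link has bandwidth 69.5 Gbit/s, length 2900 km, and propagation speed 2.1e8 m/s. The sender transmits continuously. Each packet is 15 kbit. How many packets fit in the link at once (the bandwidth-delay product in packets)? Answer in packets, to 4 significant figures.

Propagation delay = 2900000 / 210000000 = 0.0138095 s.
BDP = R × t_prop = 69500000000 × 0.0138095 = 959762000 bits.
In packets of 15000 bits: 63980 packets.

63980 packets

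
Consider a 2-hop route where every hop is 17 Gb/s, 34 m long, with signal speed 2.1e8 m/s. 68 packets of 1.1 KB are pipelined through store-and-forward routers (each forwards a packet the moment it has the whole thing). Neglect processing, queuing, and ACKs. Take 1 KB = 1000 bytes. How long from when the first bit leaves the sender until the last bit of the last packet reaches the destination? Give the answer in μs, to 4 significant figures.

Per-hop transmission t_tx = L/R = 8800/17000000000 = 0.517647 μs.
Per-hop propagation t_prop = 34/210000000 = 0.161905 μs.
Pipeline fill: first packet needs 2·t_tx to clear all hops; remaining 67 packets each add one t_tx.
Total = (2+68-1)·t_tx + 2·t_prop = 69·0.517647 + 2·0.161905 = 36.04 μs.

36.04 μs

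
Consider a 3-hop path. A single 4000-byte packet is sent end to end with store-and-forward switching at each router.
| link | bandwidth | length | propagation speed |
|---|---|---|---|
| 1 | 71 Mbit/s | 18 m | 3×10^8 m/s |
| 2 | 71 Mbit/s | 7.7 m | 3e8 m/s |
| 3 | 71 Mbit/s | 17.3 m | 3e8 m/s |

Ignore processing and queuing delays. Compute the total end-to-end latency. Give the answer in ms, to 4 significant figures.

1.352 ms

L = 4000 × 8 = 32000 bits.
Transmission delay per hop = L/R = 32000/71000000 = 0.450704 ms; 3 hops → 1.35211 ms.
Propagation delays (d/s per hop): 6e-05, 2.56667e-05, 5.76667e-05 ms; sum = 0.000143333 ms.
End-to-end = 1.352 ms.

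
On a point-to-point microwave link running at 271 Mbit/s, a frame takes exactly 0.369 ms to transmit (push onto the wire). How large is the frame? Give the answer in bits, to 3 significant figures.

L = R × t_tx = 271000000 b/s × 0.000369 s = 99999 bits.

100000 bits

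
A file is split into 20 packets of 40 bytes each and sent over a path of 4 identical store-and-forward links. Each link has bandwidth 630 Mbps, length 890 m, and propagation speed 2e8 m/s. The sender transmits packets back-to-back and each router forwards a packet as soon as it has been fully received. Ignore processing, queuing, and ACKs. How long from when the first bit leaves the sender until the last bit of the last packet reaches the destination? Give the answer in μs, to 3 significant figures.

29.5 μs

Per-hop transmission t_tx = L/R = 320/630000000 = 0.507937 μs.
Per-hop propagation t_prop = 890/200000000 = 4.45 μs.
Pipeline fill: first packet needs 4·t_tx to clear all hops; remaining 19 packets each add one t_tx.
Total = (4+20-1)·t_tx + 4·t_prop = 23·0.507937 + 4·4.45 = 29.5 μs.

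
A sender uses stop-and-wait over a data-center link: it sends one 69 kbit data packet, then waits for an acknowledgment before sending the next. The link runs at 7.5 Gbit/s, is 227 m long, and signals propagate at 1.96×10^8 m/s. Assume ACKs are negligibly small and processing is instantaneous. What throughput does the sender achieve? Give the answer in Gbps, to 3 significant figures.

t_tx = L/R = 69000/7500000000 = 9.2e-06 s.
t_prop = 227/196000000 = 1.15816e-06 s; RTT = 2.31633e-06 s.
Cycle = t_tx + RTT = 1.15163e-05 s.
Throughput = L / cycle = 69000 / 1.15163e-05 = 5.99 Gbps.

5.99 Gbps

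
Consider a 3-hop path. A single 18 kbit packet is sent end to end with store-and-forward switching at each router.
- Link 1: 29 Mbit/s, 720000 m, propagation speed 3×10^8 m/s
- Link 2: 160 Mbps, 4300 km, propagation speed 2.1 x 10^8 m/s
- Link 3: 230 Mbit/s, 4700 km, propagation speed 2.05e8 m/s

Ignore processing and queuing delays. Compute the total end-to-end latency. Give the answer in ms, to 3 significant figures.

46.6 ms

L = 18000 bits.
Transmission delays (L/R per hop): 0.62069, 0.1125, 0.0782609 ms; sum = 0.811451 ms.
Propagation delays (d/s per hop): 2.4, 20.4762, 22.9268 ms; sum = 45.803 ms.
End-to-end = 46.6 ms.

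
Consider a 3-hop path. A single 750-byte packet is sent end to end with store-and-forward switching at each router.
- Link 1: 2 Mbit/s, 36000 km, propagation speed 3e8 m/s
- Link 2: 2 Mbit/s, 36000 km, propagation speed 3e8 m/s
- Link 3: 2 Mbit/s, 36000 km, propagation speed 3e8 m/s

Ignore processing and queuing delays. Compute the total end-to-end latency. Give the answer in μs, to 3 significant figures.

L = 750 × 8 = 6000 bits.
Transmission delay per hop = L/R = 6000/2000000 = 3000 μs; 3 hops → 9000 μs.
Propagation delays (d/s per hop): 120000, 120000, 120000 μs; sum = 360000 μs.
End-to-end = 369000 μs.

369000 μs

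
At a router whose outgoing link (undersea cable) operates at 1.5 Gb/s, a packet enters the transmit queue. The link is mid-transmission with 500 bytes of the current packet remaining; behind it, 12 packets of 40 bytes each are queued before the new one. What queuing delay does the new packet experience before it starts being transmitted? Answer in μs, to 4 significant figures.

5.227 μs

Each queued packet: L/R = 320/1500000000 = 0.213333 μs.
12 queued → 2.56 μs.
Plus remaining 4000 bits of current packet: 2.66667 μs.
Queuing delay = 5.227 μs.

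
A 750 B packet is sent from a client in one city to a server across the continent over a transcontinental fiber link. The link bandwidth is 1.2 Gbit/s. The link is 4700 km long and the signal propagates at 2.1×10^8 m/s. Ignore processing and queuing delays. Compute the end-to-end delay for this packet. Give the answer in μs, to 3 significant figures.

L = 750 × 8 = 6000 bits.
Transmission delay = L/R = 6000 / 1200000000 = 5 μs.
Propagation delay = d/s = 4700000 m / 210000000 m/s = 22381 μs.
Total = 22400 μs.

22400 μs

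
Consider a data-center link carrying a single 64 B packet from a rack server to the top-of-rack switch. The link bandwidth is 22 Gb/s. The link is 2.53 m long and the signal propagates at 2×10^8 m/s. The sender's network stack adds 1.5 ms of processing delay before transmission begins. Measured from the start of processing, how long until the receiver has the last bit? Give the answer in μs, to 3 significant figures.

L = 64 × 8 = 512 bits.
Transmission delay = L/R = 512 / 22000000000 = 0.0232727 μs.
Propagation delay = d/s = 2.53 m / 200000000 m/s = 0.01265 μs.
Plus processing delay 1.5 ms = 1500 μs.
Total = 1500 μs.

1500 μs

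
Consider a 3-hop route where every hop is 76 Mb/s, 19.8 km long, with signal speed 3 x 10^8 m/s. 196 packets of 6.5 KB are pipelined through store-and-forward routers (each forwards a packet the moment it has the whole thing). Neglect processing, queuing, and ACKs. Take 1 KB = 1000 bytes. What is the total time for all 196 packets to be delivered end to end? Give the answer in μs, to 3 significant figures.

Per-hop transmission t_tx = L/R = 52000/76000000 = 684.211 μs.
Per-hop propagation t_prop = 19800/300000000 = 66 μs.
Pipeline fill: first packet needs 3·t_tx to clear all hops; remaining 195 packets each add one t_tx.
Total = (3+196-1)·t_tx + 3·t_prop = 198·684.211 + 3·66 = 136000 μs.

136000 μs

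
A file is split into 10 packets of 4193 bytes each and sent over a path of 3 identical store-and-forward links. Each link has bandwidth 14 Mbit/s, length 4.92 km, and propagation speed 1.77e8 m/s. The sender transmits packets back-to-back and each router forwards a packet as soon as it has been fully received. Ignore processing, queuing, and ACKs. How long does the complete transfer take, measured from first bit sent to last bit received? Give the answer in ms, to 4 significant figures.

Per-hop transmission t_tx = L/R = 33544/14000000 = 2.396 ms.
Per-hop propagation t_prop = 4920/177000000 = 0.0277966 ms.
Pipeline fill: first packet needs 3·t_tx to clear all hops; remaining 9 packets each add one t_tx.
Total = (3+10-1)·t_tx + 3·t_prop = 12·2.396 + 3·0.0277966 = 28.84 ms.

28.84 ms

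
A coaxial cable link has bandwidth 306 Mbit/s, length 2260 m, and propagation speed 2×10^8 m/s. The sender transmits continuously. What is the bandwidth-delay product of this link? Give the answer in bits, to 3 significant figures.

Propagation delay = 2260 / 200000000 = 1.13e-05 s.
BDP = R × t_prop = 306000000 × 1.13e-05 = 3457.8 bits.

3460 bits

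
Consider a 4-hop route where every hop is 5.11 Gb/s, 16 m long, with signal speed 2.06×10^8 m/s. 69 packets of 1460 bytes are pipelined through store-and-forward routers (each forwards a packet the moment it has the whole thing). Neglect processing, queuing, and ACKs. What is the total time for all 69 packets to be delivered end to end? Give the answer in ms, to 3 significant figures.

Per-hop transmission t_tx = L/R = 11680/5110000000 = 0.00228571 ms.
Per-hop propagation t_prop = 16/206000000 = 7.76699e-05 ms.
Pipeline fill: first packet needs 4·t_tx to clear all hops; remaining 68 packets each add one t_tx.
Total = (4+69-1)·t_tx + 4·t_prop = 72·0.00228571 + 4·7.76699e-05 = 0.165 ms.

0.165 ms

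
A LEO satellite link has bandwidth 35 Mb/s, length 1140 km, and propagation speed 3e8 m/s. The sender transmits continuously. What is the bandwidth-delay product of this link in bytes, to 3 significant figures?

16600 bytes

Propagation delay = 1140000 / 300000000 = 0.0038 s.
BDP = R × t_prop = 35000000 × 0.0038 = 133000 bits.
In bytes: 133000/8 = 16600 bytes.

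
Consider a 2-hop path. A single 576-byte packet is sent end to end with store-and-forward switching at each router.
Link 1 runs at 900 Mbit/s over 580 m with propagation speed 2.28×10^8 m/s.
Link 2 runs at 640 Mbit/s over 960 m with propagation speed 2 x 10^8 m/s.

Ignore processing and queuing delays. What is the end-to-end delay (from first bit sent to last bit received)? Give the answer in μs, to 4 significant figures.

19.66 μs

L = 576 × 8 = 4608 bits.
Transmission delays (L/R per hop): 5.12, 7.2 μs; sum = 12.32 μs.
Propagation delays (d/s per hop): 2.54386, 4.8 μs; sum = 7.34386 μs.
End-to-end = 19.66 μs.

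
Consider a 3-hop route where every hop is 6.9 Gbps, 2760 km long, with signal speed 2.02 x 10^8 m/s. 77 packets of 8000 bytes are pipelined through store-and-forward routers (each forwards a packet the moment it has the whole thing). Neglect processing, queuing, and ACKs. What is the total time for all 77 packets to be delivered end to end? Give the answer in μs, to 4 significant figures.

41720 μs

Per-hop transmission t_tx = L/R = 64000/6900000000 = 9.27536 μs.
Per-hop propagation t_prop = 2760000/202000000 = 13663.4 μs.
Pipeline fill: first packet needs 3·t_tx to clear all hops; remaining 76 packets each add one t_tx.
Total = (3+77-1)·t_tx + 3·t_prop = 79·9.27536 + 3·13663.4 = 41720 μs.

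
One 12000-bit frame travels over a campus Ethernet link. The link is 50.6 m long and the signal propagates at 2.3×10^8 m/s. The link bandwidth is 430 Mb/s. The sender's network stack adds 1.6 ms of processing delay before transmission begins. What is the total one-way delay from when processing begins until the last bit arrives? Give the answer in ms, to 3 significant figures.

Transmission delay = L/R = 12000 / 430000000 = 0.027907 ms.
Propagation delay = d/s = 50.6 m / 2.3e+08 m/s = 0.00022 ms.
Plus processing delay 1.6 ms = 1.6 ms.
Total = 1.63 ms.

1.63 ms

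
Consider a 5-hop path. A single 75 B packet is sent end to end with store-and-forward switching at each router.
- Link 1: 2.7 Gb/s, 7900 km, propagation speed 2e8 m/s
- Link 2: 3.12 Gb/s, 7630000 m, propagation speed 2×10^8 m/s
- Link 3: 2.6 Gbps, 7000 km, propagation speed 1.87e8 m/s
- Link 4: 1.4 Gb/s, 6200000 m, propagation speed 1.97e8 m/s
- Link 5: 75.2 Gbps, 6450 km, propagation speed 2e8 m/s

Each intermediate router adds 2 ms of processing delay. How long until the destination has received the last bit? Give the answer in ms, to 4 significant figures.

186.8 ms

L = 75 × 8 = 600 bits.
Transmission delays (L/R per hop): 0.000222222, 0.000192308, 0.000230769, 0.000428571, 7.97872e-06 ms; sum = 0.00108185 ms.
Propagation delays (d/s per hop): 39.5, 38.15, 37.4332, 31.4721, 32.25 ms; sum = 178.805 ms.
Processing at 4 router(s): 4 × 2 ms = 8 ms.
End-to-end = 186.8 ms.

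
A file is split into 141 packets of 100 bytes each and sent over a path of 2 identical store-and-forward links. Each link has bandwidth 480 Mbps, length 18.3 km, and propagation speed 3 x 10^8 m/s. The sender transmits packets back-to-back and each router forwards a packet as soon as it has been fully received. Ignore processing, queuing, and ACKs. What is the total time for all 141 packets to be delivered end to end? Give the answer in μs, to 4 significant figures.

358.7 μs

Per-hop transmission t_tx = L/R = 800/480000000 = 1.66667 μs.
Per-hop propagation t_prop = 18300/300000000 = 61 μs.
Pipeline fill: first packet needs 2·t_tx to clear all hops; remaining 140 packets each add one t_tx.
Total = (2+141-1)·t_tx + 2·t_prop = 142·1.66667 + 2·61 = 358.7 μs.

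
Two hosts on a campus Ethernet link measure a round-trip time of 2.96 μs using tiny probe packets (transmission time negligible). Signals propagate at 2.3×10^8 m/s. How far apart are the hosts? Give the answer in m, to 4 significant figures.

340.4 m

One-way propagation = RTT/2 = 1.48 μs.
d = s × t = 2.3e+08 × 1.48e-06 = 340.4 m.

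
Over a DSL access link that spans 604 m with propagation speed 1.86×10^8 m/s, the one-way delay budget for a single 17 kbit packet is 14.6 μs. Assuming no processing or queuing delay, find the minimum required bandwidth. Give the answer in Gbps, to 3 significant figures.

1.50 Gbps

Propagation delay = 604 / 186000000 = 3.24731 μs.
Transmission budget = 14.6 − 3.24731 = 11.3527 μs.
R ≥ L / t_tx = 17000 bits / 1.13527e-05 s = 1.50 Gbps.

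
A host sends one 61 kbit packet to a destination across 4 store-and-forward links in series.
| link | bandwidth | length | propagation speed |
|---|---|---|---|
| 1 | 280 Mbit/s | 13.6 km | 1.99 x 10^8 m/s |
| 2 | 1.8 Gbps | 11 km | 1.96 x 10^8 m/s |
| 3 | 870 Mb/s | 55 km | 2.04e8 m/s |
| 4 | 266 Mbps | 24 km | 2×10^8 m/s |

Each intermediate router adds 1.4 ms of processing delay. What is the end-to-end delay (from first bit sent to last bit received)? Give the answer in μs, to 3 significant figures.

L = 61000 bits.
Transmission delays (L/R per hop): 217.857, 33.8889, 70.1149, 229.323 μs; sum = 551.184 μs.
Propagation delays (d/s per hop): 68.3417, 56.1224, 269.608, 120 μs; sum = 514.072 μs.
Processing at 3 router(s): 3 × 1.4 ms = 4200 μs.
End-to-end = 5270 μs.

5270 μs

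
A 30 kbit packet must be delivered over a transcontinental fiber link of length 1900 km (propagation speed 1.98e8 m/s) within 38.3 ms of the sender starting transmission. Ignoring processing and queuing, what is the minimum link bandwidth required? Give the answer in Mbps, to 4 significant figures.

1.045 Mbps

Propagation delay = 1900000 / 198000000 = 9.59596 ms.
Transmission budget = 38.3 − 9.59596 = 28.704 ms.
R ≥ L / t_tx = 30000 bits / 0.028704 s = 1.045 Mbps.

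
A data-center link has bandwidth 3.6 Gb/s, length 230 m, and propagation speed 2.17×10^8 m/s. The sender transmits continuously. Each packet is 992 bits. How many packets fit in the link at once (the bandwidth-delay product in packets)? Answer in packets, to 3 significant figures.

3.85 packets

Propagation delay = 230 / 217000000 = 1.05991e-06 s.
BDP = R × t_prop = 3600000000 × 1.05991e-06 = 3815.67 bits.
In packets of 992 bits: 3.85 packets.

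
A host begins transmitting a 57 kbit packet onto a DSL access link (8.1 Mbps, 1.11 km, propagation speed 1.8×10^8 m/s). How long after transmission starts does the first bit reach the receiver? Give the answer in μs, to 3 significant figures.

First bit experiences only propagation delay: d/s = 1110/180000000 = 6.17 μs.

6.17 μs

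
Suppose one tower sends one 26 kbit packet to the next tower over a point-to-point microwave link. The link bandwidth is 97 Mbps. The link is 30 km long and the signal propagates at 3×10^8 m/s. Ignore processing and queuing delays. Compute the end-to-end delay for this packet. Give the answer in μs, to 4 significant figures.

L = 26000 bits.
Transmission delay = L/R = 26000 / 97000000 = 268.041 μs.
Propagation delay = d/s = 30000 m / 300000000 m/s = 100 μs.
Total = 368.0 μs.

368.0 μs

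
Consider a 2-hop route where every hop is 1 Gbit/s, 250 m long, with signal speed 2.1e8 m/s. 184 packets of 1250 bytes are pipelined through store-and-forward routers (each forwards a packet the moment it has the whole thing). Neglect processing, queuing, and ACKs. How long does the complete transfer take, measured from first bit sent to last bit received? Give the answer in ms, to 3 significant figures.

Per-hop transmission t_tx = L/R = 10000/1000000000 = 0.01 ms.
Per-hop propagation t_prop = 250/210000000 = 0.00119048 ms.
Pipeline fill: first packet needs 2·t_tx to clear all hops; remaining 183 packets each add one t_tx.
Total = (2+184-1)·t_tx + 2·t_prop = 185·0.01 + 2·0.00119048 = 1.85 ms.

1.85 ms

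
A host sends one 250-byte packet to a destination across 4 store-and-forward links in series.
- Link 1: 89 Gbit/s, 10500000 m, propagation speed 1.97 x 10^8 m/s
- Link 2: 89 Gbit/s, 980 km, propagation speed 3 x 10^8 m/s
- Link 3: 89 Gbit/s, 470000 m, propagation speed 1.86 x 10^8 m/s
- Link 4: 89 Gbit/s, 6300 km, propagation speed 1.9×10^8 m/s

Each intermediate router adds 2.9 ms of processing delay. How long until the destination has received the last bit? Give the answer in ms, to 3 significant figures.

L = 250 × 8 = 2000 bits.
Transmission delay per hop = L/R = 2000/89000000000 = 2.24719e-05 ms; 4 hops → 8.98876e-05 ms.
Propagation delays (d/s per hop): 53.2995, 3.26667, 2.52688, 33.1579 ms; sum = 92.2509 ms.
Processing at 3 router(s): 3 × 2.9 ms = 8.7 ms.
End-to-end = 101 ms.

101 ms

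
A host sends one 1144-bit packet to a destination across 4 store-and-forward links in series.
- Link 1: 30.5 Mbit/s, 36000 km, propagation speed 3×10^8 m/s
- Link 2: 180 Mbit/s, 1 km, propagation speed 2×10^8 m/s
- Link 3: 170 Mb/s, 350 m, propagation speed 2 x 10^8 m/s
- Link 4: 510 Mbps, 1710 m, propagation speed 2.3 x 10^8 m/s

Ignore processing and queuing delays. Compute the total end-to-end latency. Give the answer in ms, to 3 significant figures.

120 ms

Transmission delays (L/R per hop): 0.0375082, 0.00635556, 0.00672941, 0.00224314 ms; sum = 0.0528363 ms.
Propagation delays (d/s per hop): 120, 0.005, 0.00175, 0.00743478 ms; sum = 120.014 ms.
End-to-end = 120 ms.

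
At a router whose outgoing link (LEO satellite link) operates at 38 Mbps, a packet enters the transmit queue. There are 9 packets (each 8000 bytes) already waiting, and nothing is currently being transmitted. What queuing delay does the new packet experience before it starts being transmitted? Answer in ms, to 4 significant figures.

15.16 ms

Each queued packet: L/R = 64000/38000000 = 1.68421 ms.
9 queued → 15.1579 ms.
Queuing delay = 15.16 ms.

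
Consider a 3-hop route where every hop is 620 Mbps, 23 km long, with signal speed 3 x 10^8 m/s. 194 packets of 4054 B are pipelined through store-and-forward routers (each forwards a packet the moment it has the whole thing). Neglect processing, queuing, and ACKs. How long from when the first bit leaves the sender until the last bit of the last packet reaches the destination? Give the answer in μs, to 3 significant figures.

Per-hop transmission t_tx = L/R = 32432/620000000 = 52.3097 μs.
Per-hop propagation t_prop = 23000/300000000 = 76.6667 μs.
Pipeline fill: first packet needs 3·t_tx to clear all hops; remaining 193 packets each add one t_tx.
Total = (3+194-1)·t_tx + 3·t_prop = 196·52.3097 + 3·76.6667 = 10500 μs.

10500 μs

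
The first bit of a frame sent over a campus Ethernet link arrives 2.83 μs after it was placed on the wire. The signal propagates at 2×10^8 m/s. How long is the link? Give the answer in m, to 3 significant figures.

d = s × t_prop = 200000000 × 2.83e-06 = 566 m.

566 m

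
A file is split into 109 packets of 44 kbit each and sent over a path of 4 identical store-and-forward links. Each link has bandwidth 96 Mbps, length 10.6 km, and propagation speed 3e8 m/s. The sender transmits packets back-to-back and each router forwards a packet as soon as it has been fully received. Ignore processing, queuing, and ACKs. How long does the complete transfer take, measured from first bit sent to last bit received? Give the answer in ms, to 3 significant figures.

Per-hop transmission t_tx = L/R = 44000/96000000 = 0.458333 ms.
Per-hop propagation t_prop = 10600/300000000 = 0.0353333 ms.
Pipeline fill: first packet needs 4·t_tx to clear all hops; remaining 108 packets each add one t_tx.
Total = (4+109-1)·t_tx + 4·t_prop = 112·0.458333 + 4·0.0353333 = 51.5 ms.

51.5 ms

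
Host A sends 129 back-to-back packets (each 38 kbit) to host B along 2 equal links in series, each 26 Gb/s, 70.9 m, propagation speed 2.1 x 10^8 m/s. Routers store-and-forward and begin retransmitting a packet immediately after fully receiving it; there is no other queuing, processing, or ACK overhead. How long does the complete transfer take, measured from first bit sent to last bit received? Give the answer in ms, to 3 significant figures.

0.191 ms

Per-hop transmission t_tx = L/R = 38000/26000000000 = 0.00146154 ms.
Per-hop propagation t_prop = 70.9/210000000 = 0.000337619 ms.
Pipeline fill: first packet needs 2·t_tx to clear all hops; remaining 128 packets each add one t_tx.
Total = (2+129-1)·t_tx + 2·t_prop = 130·0.00146154 + 2·0.000337619 = 0.191 ms.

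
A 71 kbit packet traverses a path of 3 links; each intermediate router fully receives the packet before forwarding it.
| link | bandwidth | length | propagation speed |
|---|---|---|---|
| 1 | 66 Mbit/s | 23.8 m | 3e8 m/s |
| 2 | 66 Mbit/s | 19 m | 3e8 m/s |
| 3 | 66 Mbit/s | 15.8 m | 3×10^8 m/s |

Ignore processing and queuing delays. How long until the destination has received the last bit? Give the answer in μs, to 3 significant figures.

L = 71000 bits.
Transmission delay per hop = L/R = 71000/66000000 = 1075.76 μs; 3 hops → 3227.27 μs.
Propagation delays (d/s per hop): 0.0793333, 0.0633333, 0.0526667 μs; sum = 0.195333 μs.
End-to-end = 3230 μs.

3230 μs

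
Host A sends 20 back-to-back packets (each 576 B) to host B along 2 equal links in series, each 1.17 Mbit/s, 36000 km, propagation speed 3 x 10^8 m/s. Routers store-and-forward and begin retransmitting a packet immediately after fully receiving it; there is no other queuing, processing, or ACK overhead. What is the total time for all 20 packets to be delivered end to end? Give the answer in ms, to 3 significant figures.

323 ms

Per-hop transmission t_tx = L/R = 4608/1170000 = 3.93846 ms.
Per-hop propagation t_prop = 36000000/300000000 = 120 ms.
Pipeline fill: first packet needs 2·t_tx to clear all hops; remaining 19 packets each add one t_tx.
Total = (2+20-1)·t_tx + 2·t_prop = 21·3.93846 + 2·120 = 323 ms.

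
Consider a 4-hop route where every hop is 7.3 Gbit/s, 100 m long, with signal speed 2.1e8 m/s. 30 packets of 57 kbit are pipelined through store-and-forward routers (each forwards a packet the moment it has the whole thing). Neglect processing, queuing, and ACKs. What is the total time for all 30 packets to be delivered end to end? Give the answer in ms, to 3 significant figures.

0.260 ms

Per-hop transmission t_tx = L/R = 57000/7300000000 = 0.00780822 ms.
Per-hop propagation t_prop = 100/210000000 = 0.00047619 ms.
Pipeline fill: first packet needs 4·t_tx to clear all hops; remaining 29 packets each add one t_tx.
Total = (4+30-1)·t_tx + 4·t_prop = 33·0.00780822 + 4·0.00047619 = 0.260 ms.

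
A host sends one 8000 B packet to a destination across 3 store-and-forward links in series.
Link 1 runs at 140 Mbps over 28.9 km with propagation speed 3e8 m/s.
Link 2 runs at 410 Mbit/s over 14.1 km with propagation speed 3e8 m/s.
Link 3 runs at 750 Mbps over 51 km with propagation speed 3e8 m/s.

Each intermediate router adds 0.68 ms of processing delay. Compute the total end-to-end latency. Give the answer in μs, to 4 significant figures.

L = 8000 × 8 = 64000 bits.
Transmission delays (L/R per hop): 457.143, 156.098, 85.3333 μs; sum = 698.574 μs.
Propagation delays (d/s per hop): 96.3333, 47, 170 μs; sum = 313.333 μs.
Processing at 2 router(s): 2 × 0.68 ms = 1360 μs.
End-to-end = 2372 μs.

2372 μs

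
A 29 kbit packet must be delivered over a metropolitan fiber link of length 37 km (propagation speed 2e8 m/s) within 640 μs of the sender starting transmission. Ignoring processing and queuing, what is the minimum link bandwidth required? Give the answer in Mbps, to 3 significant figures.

63.7 Mbps

Propagation delay = 37000 / 200000000 = 185 μs.
Transmission budget = 640 − 185 = 455 μs.
R ≥ L / t_tx = 29000 bits / 0.000455 s = 63.7 Mbps.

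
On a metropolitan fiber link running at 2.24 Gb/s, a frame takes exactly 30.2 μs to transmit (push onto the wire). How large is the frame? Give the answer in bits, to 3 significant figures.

67600 bits

L = R × t_tx = 2240000000 b/s × 3.02e-05 s = 67648 bits.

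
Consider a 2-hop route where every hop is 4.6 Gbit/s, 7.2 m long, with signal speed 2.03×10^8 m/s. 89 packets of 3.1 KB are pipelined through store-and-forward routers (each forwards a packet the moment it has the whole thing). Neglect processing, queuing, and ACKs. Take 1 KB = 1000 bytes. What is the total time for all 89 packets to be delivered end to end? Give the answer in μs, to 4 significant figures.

485.3 μs

Per-hop transmission t_tx = L/R = 24800/4600000000 = 5.3913 μs.
Per-hop propagation t_prop = 7.2/2.03e+08 = 0.035468 μs.
Pipeline fill: first packet needs 2·t_tx to clear all hops; remaining 88 packets each add one t_tx.
Total = (2+89-1)·t_tx + 2·t_prop = 90·5.3913 + 2·0.035468 = 485.3 μs.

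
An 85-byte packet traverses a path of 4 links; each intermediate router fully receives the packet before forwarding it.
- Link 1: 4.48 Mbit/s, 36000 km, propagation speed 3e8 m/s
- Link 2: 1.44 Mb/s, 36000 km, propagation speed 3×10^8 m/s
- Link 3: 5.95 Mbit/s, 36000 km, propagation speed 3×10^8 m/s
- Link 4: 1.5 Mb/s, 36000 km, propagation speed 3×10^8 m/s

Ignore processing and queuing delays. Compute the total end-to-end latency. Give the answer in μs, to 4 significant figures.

L = 85 × 8 = 680 bits.
Transmission delays (L/R per hop): 151.786, 472.222, 114.286, 453.333 μs; sum = 1191.63 μs.
Propagation delays (d/s per hop): 120000, 120000, 120000, 120000 μs; sum = 480000 μs.
End-to-end = 481200 μs.

481200 μs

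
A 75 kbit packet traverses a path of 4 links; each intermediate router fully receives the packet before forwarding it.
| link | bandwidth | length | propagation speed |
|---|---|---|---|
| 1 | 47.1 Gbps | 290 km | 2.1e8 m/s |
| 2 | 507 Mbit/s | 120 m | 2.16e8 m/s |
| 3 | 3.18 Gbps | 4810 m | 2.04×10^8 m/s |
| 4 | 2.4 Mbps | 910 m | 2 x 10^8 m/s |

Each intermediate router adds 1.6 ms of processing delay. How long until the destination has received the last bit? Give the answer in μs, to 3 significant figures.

37600 μs

L = 75000 bits.
Transmission delays (L/R per hop): 1.59236, 147.929, 23.5849, 31250 μs; sum = 31423.1 μs.
Propagation delays (d/s per hop): 1380.95, 0.555556, 23.5784, 4.55 μs; sum = 1409.64 μs.
Processing at 3 router(s): 3 × 1.6 ms = 4800 μs.
End-to-end = 37600 μs.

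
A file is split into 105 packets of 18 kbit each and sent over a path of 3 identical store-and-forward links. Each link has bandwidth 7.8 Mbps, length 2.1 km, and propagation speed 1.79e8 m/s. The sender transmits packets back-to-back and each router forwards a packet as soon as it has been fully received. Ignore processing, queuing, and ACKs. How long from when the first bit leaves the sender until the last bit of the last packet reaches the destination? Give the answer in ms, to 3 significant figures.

Per-hop transmission t_tx = L/R = 18000/7800000 = 2.30769 ms.
Per-hop propagation t_prop = 2100/179000000 = 0.0117318 ms.
Pipeline fill: first packet needs 3·t_tx to clear all hops; remaining 104 packets each add one t_tx.
Total = (3+105-1)·t_tx + 3·t_prop = 107·2.30769 + 3·0.0117318 = 247 ms.

247 ms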